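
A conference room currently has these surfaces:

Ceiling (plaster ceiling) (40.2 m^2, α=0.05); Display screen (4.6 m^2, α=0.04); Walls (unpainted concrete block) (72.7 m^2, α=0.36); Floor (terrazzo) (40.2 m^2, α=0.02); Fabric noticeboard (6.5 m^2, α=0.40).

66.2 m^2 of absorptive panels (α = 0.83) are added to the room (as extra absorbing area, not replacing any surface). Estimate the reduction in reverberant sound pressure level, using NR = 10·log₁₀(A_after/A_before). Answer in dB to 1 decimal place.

A_before = Σ Sᵢαᵢ = 40.2*0.05 + 4.6*0.04 + 72.7*0.36 + 40.2*0.02 + 6.5*0.40 = 31.770 sabins.
Added absorption = 66.2 × 0.83 = 54.946 sabins.
A_after = 31.770 + 54.946 = 86.716 sabins.
Reduction = 10 log₁₀(A_after/A_before) = 10 log₁₀(2.7295) = 4.4 dB.

4.4 dB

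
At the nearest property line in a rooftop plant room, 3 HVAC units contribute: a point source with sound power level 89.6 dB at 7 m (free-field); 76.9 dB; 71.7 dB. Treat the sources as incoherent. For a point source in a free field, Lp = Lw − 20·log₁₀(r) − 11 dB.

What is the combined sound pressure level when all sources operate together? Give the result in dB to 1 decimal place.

Source at 7 m: Lp = 89.6 − 20·log₁₀(7) − 11 = 61.7 dB.
Σ 10^(Lᵢ/10) = 6.525e+07.
Combined level = 10 log₁₀(6.525e+07) = 78.1 dB.

78.1 dB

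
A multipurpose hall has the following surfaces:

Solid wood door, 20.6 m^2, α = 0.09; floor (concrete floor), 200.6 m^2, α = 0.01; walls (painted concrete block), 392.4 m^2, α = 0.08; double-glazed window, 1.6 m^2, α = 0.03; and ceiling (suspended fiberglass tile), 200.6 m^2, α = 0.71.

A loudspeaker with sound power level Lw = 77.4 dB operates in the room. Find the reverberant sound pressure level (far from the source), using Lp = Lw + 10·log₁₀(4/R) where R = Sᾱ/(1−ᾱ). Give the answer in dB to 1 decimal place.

Σ(Sᵢαᵢ) = 20.6×0.09 + 200.6×0.01 + 392.4×0.08 + 1.6×0.03 + 200.6×0.71 = 177.726; total area S = 815.8 m^2.
ᾱ = 177.726/815.8 = 0.2179; R = Sᾱ/(1−ᾱ) = 177.726/(1−0.2179) = 227.242 m^2.
Lp = 77.4 + 10·log₁₀(4/227.242) = 77.4 + (-17.54) = 59.9 dB.

59.9 dB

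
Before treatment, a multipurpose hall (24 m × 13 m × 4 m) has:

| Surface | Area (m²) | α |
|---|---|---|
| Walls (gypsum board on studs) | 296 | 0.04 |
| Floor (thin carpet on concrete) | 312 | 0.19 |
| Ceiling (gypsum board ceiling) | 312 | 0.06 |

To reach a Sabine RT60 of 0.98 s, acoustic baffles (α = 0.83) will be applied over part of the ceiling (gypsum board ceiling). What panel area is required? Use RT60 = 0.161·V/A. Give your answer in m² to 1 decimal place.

A₁ = Σ Sᵢαᵢ = 296*0.04 + 312*0.19 + 312*0.06 = 89.840 sabins.
V = 1248 m³. Target absorption A₂ = 0.161 × 1248 / 0.98 = 205.029 sabins.
Absorption to add: 205.029 − 89.840 = 115.189 sabins.
Each m² of panel replacing the ceiling (gypsum board ceiling) adds (0.83 − 0.06) = 0.77 sabins.
Panel area = 115.189 / 0.77 = 149.6 m².

149.6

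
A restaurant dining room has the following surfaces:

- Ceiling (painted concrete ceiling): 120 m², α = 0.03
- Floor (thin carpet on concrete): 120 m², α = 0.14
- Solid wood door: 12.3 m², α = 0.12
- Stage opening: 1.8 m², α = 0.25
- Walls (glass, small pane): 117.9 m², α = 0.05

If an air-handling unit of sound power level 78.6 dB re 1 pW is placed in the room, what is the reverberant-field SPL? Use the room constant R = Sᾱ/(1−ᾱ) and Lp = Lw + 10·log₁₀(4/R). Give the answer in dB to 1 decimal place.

69.8 dB

Σ(Sᵢαᵢ) = 120·0.03 + 120·0.14 + 12.3·0.12 + 1.8·0.25 + 117.9·0.05 = 28.221; total area S = 372.0 m².
ᾱ = 0.0759, so room constant R = A/(1−ᾱ) = 30.539 m².
Lp = 78.6 + 10·log₁₀(4/30.539) = 78.6 + (-8.83) = 69.8 dB.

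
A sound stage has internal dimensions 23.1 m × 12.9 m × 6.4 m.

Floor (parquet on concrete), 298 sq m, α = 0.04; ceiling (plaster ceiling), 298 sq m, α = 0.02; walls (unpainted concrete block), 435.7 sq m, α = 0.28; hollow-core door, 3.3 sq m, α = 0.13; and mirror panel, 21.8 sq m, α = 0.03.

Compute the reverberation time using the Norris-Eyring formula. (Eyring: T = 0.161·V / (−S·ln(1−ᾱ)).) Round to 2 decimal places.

S = Σ Sᵢ = 1056.8 sq m.
Σ(Sᵢαᵢ) = 298·0.04 + 298·0.02 + 435.7·0.28 + 3.3·0.13 + 21.8·0.03 = 140.959.
Mean coefficient ᾱ = A/S = 0.1334.
Eyring denominator: −S ln(1−ᾱ) = 151.310.
V = 23.1 × 12.9 × 6.4 = 1907.136 m³.
T = 0.161·V/[−S·ln(1−ᾱ)] = 0.161·1907.136/151.310 = 2.03 s.

2.03 sec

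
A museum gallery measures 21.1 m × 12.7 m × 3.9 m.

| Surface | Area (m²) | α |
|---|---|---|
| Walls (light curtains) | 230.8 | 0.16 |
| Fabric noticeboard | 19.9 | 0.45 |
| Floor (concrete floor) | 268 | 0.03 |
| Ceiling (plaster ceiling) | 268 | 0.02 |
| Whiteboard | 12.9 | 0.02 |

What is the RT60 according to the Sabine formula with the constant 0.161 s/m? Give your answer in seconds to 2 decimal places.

2.83 seconds

A = Σ Sᵢαᵢ = 230.8*0.16 + 19.9*0.45 + 268*0.03 + 268*0.02 + 12.9*0.02 = 59.541 sabins.
Room volume: 1045.083 m³.
T = 0.161 V/A = 0.161·1045.083/59.541 = 2.83 s.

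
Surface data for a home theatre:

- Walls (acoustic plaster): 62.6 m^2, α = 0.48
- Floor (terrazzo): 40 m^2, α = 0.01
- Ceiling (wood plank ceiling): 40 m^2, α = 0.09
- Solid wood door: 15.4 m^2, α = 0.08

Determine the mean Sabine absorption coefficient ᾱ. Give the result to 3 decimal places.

0.223

S = Σ Sᵢ = 62.6 + 40 + 40 + 15.4 = 158.0 m^2.
Weighted sum Σ Sα = 35.280.
ᾱ = 35.280 / 158.0 = 0.223.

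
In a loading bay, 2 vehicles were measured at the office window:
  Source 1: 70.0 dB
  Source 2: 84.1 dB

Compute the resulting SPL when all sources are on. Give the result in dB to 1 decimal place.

84.3 dB

Sum in the linear (power) domain: Σ 10^(Lᵢ/10) = 10^(70.0/10) + 10^(84.1/10) = 2.67e+08.
Combined level = 10 log₁₀(2.67e+08) = 84.3 dB.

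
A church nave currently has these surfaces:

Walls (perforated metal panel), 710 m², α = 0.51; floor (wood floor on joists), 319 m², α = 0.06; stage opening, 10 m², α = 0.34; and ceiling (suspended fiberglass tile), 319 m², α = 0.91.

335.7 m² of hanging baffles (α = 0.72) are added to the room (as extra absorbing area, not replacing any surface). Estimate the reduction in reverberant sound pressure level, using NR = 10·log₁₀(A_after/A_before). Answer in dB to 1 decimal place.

A_before = Σ Sᵢαᵢ = 710×0.51 + 319×0.06 + 10×0.34 + 319×0.91 = 674.930 sabins.
Treatment contributes 335.7·0.72 = 241.704 sabins.
A_after = 674.930 + 241.704 = 916.634 sabins.
Reduction = 10 log₁₀(A_after/A_before) = 10 log₁₀(1.3581) = 1.3 dB.

1.3 dB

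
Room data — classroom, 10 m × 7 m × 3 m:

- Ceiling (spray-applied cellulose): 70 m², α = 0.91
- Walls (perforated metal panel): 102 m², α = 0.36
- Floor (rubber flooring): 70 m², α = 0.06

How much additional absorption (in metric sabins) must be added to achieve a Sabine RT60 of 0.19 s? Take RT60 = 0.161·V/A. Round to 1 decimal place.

Summing Sᵢαᵢ: 63.700 + 36.720 + 4.200 → A₁ = 104.620 sabins.
Target A₂ = 0.161·210/0.19 = 177.947 sabins (V = 210 m³).
Shortfall: 177.947 − 104.620 = 73.3 sabins.

73.3 sabins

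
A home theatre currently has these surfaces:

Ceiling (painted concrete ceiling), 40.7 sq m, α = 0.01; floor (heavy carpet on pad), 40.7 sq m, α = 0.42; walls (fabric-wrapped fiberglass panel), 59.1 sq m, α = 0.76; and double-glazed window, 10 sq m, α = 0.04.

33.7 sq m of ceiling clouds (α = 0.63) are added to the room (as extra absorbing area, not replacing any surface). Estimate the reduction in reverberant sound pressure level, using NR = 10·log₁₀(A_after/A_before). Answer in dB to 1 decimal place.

1.3 dB

Total absorption A_before = 40.7·0.01 + 40.7·0.42 + 59.1·0.76 + 10·0.04
  = 0.407 + 17.094 + 44.916 + 0.400 = 62.817 sq m sabins.
Treatment contributes 33.7·0.63 = 21.231 sabins.
New total A_after = 84.048 sabins.
NR = 10·log₁₀(84.048/62.817) = 1.3 dB.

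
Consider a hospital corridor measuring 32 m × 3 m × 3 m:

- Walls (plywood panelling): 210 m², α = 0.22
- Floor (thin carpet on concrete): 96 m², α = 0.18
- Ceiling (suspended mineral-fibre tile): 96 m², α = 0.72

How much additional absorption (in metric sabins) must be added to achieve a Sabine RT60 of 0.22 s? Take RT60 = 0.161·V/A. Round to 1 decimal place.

Equivalent absorption area: A₁ = 210·0.22 + 96·0.18 + 96·0.72 = 132.600 m².
For T = 0.22 s, need A₂ = 0.161·V/T = 0.161·288/0.22 = 210.764 sabins.
ΔA = A₂ − A₁ = 210.764 − 132.600 = 78.2 sabins.

78.2 sabins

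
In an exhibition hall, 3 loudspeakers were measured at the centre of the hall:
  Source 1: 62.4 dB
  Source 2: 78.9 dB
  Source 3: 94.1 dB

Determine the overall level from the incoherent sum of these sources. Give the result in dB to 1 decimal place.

94.2 dB

Converting to relative power and adding: 10^(62.4/10) + 10^(78.9/10) + 10^(94.1/10) = 2.65e+09.
L_total = 10·log₁₀(2.65e+09) = 94.2 dB.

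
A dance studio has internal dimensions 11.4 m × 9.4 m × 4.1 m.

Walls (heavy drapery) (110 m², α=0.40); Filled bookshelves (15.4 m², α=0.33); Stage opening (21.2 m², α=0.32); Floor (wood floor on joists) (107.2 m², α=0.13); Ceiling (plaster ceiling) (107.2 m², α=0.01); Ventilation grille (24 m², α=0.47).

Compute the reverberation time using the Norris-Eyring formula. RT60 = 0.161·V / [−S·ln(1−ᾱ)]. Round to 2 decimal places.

0.77 seconds

S = Σ Sᵢ = 385.0 m².
Σ(Sᵢαᵢ) = 110×0.40 + 15.4×0.33 + 21.2×0.32 + 107.2×0.13 + 107.2×0.01 + 24×0.47 = 82.154.
ᾱ = 82.154 / 385.0 = 0.2134.
−S·ln(1−ᾱ) = −385.0 × ln(1 − 0.2134) = 92.414.
V = 11.4 × 9.4 × 4.1 = 439.356 m³.
RT60 = 0.161 × 439.356 / 92.414 = 0.77 s.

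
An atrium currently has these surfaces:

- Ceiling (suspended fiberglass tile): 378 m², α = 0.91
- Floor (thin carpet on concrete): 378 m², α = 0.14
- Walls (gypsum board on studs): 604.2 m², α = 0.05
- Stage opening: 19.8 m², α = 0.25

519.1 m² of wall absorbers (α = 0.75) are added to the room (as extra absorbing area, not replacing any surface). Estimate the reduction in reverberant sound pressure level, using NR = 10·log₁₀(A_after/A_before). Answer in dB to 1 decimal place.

A_before = Σ Sᵢαᵢ = 378*0.91 + 378*0.14 + 604.2*0.05 + 19.8*0.25 = 432.060 sabins.
Added absorption = 519.1 × 0.75 = 389.325 sabins.
A_after = 432.060 + 389.325 = 821.385 sabins.
NR = 10·log₁₀(821.385/432.060) = 2.8 dB.

2.8 dB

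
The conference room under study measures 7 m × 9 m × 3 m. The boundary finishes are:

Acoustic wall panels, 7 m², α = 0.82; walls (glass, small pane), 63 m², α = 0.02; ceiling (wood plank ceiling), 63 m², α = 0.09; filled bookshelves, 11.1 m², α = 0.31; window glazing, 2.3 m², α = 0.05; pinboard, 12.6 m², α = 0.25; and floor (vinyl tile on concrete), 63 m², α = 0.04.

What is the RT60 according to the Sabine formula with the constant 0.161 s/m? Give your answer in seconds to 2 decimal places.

Summing Sᵢαᵢ: 5.740 + 1.260 + 5.670 + 3.441 + 0.115 + 3.150 + 2.520 → A = 21.896 sabins.
Room volume: 189 m³.
Sabine: RT60 = 0.161 × 189 / 21.896 = 1.39 s.

1.39 s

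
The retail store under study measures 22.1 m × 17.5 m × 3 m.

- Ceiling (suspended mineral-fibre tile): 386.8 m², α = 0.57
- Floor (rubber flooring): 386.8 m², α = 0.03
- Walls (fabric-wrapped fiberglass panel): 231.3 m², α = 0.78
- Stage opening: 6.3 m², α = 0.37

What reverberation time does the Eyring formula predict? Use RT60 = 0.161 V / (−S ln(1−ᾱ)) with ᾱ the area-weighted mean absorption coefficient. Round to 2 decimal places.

Total surface area S = 386.8 + 386.8 + 231.3 + 6.3 = 1011.2 m².
Σ(Sᵢαᵢ) = 386.8×0.57 + 386.8×0.03 + 231.3×0.78 + 6.3×0.37 = 414.825.
ᾱ = 414.825 / 1011.2 = 0.4102.
Eyring denominator: −S ln(1−ᾱ) = 533.885.
V = 22.1 × 17.5 × 3 = 1160.25 m³.
RT60 = 0.161 × 1160.25 / 533.885 = 0.35 s.

0.35 seconds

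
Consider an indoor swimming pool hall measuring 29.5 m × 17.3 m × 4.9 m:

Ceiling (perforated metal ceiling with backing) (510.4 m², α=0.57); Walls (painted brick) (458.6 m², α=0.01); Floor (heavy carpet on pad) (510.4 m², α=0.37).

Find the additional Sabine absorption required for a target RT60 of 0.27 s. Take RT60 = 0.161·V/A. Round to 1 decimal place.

1006.8 sabins

Total absorption A₁ = 510.4*0.57 + 458.6*0.01 + 510.4*0.37
  = 290.928 + 4.586 + 188.848 = 484.362 m² sabins.
Target A₂ = 0.161·2500.715/0.27 = 1491.167 sabins (V = 2500.715 m³).
ΔA = A₂ − A₁ = 1491.167 − 484.362 = 1006.8 sabins.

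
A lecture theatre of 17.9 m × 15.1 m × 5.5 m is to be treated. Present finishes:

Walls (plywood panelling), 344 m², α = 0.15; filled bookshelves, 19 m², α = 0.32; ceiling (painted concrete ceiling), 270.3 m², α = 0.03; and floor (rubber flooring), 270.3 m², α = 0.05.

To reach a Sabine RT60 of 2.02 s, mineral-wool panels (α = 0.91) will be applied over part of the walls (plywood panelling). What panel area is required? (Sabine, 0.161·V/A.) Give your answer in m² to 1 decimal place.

Total absorption A₁ = 344·0.15 + 19·0.32 + 270.3·0.03 + 270.3·0.05
  = 51.600 + 6.080 + 8.109 + 13.515 = 79.304 m² sabins.
Required A₂ = 0.161·1486.595/2.02 = 118.486 sabins.
Absorption to add: 118.486 − 79.304 = 39.182 sabins.
Net gain per m²: Δα = 0.91 − 0.15 = 0.76.
Panel area = 39.182 / 0.76 = 51.6 m².

51.6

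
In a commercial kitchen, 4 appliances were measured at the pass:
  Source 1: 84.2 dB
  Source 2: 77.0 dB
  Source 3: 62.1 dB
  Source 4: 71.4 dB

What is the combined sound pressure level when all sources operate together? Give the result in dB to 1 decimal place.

Σ 10^(Lᵢ/10) = 3.286e+08.
Combined level = 10 log₁₀(3.286e+08) = 85.2 dB.

85.2 dB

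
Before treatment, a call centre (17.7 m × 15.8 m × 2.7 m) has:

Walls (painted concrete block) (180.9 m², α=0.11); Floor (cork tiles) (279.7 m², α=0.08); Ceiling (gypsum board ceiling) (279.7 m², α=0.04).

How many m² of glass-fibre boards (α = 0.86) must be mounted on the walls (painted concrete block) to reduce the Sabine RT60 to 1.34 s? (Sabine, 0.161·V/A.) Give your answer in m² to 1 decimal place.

Summing Sᵢαᵢ: 19.899 + 22.376 + 11.188 → A₁ = 53.463 sabins.
Required A₂ = 0.161·755.082/1.34 = 90.723 sabins.
Absorption to add: 90.723 − 53.463 = 37.260 sabins.
Net gain per m²: Δα = 0.86 − 0.11 = 0.75.
Area = ΔA/Δα = 37.260/0.75 = 49.7 m².

49.7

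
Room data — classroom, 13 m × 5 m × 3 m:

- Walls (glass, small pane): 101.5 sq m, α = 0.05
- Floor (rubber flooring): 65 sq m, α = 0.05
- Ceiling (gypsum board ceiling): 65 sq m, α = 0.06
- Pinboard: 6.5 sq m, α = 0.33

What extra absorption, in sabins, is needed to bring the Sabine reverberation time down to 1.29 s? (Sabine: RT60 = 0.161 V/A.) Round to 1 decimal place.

A₁ = Σ Sᵢαᵢ = 101.5·0.05 + 65·0.05 + 65·0.06 + 6.5·0.33 = 14.370 sabins.
Target A₂ = 0.161·195/1.29 = 24.337 sabins (V = 195 m³).
Shortfall: 24.337 − 14.370 = 10.0 sabins.

10.0 sabins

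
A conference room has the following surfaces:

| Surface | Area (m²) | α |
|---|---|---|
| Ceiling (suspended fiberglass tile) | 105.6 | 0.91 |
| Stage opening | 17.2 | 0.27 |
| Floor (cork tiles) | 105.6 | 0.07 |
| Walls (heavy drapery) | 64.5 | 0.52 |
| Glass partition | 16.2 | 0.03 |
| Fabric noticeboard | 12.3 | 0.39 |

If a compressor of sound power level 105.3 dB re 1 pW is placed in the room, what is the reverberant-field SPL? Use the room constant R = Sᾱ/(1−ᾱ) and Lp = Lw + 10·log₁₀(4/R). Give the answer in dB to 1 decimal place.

Σ(Sᵢαᵢ) = 105.6×0.91 + 17.2×0.27 + 105.6×0.07 + 64.5×0.52 + 16.2×0.03 + 12.3×0.39 = 146.955; total area S = 321.4 m².
ᾱ = 0.4572, so room constant R = A/(1−ᾱ) = 270.735 m².
Lp = Lw + 10 log₁₀(4/R) = 105.3 -18.30 = 87.0 dB.

87.0 dB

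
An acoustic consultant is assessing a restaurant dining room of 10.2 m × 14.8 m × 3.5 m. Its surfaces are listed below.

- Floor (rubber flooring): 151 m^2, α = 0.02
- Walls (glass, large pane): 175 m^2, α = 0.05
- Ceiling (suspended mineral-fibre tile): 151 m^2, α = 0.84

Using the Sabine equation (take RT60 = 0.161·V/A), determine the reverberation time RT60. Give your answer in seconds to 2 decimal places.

0.61 s

Equivalent absorption area: A = 151·0.02 + 175·0.05 + 151·0.84 = 138.610 m^2.
Volume V = 10.2 × 14.8 × 3.5 = 528.36 m³.
T = 0.161 V/A = 0.161·528.36/138.610 = 0.61 s.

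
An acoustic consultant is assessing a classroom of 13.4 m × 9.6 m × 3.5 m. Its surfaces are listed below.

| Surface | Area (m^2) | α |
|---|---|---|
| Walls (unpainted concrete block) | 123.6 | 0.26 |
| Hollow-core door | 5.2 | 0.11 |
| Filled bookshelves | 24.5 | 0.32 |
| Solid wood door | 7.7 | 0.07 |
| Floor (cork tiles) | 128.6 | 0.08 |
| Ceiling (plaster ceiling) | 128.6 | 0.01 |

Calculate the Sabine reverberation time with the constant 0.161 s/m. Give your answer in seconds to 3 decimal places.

A = Σ Sᵢαᵢ = 123.6×0.26 + 5.2×0.11 + 24.5×0.32 + 7.7×0.07 + 128.6×0.08 + 128.6×0.01 = 52.661 sabins.
V = 13.4·9.6·3.5 = 450.24 m³.
RT60 = 0.161 · V / A = 0.161 × 450.24 / 52.661 = 1.377 s.

1.377 s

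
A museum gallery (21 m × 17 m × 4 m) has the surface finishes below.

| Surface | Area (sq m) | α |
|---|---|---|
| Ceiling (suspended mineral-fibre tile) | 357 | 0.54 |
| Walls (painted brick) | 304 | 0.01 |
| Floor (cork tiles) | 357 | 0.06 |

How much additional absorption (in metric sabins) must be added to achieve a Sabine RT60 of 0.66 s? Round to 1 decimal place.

131.1 sabins

A₁ = Σ Sᵢαᵢ = 357×0.54 + 304×0.01 + 357×0.06 = 217.240 sabins.
For T = 0.66 s, need A₂ = 0.161·V/T = 0.161·1428/0.66 = 348.345 sabins.
ΔA = A₂ − A₁ = 348.345 − 217.240 = 131.1 sabins.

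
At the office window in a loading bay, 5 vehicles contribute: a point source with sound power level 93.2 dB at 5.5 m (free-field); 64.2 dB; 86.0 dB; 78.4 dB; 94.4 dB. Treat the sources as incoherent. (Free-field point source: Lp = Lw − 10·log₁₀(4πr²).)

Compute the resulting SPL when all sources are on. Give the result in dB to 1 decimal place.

95.1 dB

Source at 5.5 m: Lp = 93.2 − 10·log₁₀(4π·5.5²) = 93.2 − 10·log₁₀(380.133) = 67.4 dB.
Converting to relative power and adding: 10^(67.4/10) + 10^(64.2/10) + 10^(86.0/10) + 10^(78.4/10) + 10^(94.4/10) = 3.23e+09.
L_total = 10·log₁₀(3.23e+09) = 95.1 dB.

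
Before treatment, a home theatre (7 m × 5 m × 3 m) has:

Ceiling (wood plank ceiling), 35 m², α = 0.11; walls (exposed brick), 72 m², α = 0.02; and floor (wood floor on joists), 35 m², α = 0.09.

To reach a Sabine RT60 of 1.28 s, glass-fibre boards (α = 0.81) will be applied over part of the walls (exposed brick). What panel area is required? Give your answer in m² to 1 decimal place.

6.0

Total absorption A₁ = 35*0.11 + 72*0.02 + 35*0.09
  = 3.850 + 1.440 + 3.150 = 8.440 m² sabins.
V = 105 m³. Target absorption A₂ = 0.161 × 105 / 1.28 = 13.207 sabins.
Absorption to add: 13.207 − 8.440 = 4.767 sabins.
Net gain per m²: Δα = 0.81 − 0.02 = 0.79.
Area = ΔA/Δα = 4.767/0.79 = 6.0 m².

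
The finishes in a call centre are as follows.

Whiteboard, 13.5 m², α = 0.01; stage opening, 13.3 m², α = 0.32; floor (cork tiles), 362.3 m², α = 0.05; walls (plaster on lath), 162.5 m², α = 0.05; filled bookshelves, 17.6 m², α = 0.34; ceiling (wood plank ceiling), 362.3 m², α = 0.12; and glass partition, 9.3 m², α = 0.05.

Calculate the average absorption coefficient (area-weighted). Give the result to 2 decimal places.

0.09

Total surface area S = 940.8 m².
A = 13.5·0.01 + 13.3·0.32 + 362.3·0.05 + 162.5·0.05 + 17.6·0.34 + 362.3·0.12 + 9.3·0.05 = 80.556 sabins.
ᾱ = 80.556 / 940.8 = 0.09.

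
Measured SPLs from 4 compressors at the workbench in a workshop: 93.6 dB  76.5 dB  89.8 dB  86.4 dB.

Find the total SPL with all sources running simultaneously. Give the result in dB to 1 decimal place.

95.7 dB

Converting to relative power and adding: 10^(93.6/10) + 10^(76.5/10) + 10^(89.8/10) + 10^(86.4/10) = 3.727e+09.
Combined level = 10 log₁₀(3.727e+09) = 95.7 dB.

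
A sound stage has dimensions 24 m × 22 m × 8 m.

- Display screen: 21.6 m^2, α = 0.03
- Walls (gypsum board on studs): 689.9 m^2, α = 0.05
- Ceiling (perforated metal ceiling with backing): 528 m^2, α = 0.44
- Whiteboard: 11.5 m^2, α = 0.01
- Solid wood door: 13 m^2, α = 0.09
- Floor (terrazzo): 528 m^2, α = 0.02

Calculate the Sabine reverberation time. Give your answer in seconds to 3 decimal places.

2.435 seconds

Total absorption A = 21.6·0.03 + 689.9·0.05 + 528·0.44 + 11.5·0.01 + 13·0.09 + 528·0.02
  = 0.648 + 34.495 + 232.320 + 0.115 + 1.170 + 10.560 = 279.308 m^2 sabins.
Room volume: 4224 m³.
RT60 = 0.161 · V / A = 0.161 × 4224 / 279.308 = 2.435 s.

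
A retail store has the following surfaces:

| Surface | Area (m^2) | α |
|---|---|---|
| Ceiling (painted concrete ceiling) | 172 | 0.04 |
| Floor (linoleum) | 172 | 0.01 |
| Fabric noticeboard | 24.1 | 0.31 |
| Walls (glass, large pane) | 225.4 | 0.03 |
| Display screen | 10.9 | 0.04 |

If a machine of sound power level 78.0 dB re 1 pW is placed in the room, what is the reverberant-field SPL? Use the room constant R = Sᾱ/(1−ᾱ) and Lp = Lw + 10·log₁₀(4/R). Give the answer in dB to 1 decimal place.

70.2 dB

Σ(Sᵢαᵢ) = 172·0.04 + 172·0.01 + 24.1·0.31 + 225.4·0.03 + 10.9·0.04 = 23.269; total area S = 604.4 m^2.
ᾱ = 0.0385, so room constant R = A/(1−ᾱ) = 24.201 m^2.
Lp = Lw + 10 log₁₀(4/R) = 78.0 -7.82 = 70.2 dB.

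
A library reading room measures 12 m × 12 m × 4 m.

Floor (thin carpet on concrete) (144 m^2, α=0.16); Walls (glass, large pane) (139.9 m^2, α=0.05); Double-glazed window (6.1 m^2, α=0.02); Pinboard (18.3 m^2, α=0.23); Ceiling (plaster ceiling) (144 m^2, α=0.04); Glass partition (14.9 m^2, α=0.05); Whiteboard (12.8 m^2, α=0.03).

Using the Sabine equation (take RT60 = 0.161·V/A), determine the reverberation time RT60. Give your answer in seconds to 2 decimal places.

2.25 seconds

Total absorption A = 144*0.16 + 139.9*0.05 + 6.1*0.02 + 18.3*0.23 + 144*0.04 + 14.9*0.05 + 12.8*0.03
  = 23.040 + 6.995 + 0.122 + 4.209 + 5.760 + 0.745 + 0.384 = 41.255 m^2 sabins.
V = 12·12·4 = 576 m³.
Sabine: RT60 = 0.161 × 576 / 41.255 = 2.25 s.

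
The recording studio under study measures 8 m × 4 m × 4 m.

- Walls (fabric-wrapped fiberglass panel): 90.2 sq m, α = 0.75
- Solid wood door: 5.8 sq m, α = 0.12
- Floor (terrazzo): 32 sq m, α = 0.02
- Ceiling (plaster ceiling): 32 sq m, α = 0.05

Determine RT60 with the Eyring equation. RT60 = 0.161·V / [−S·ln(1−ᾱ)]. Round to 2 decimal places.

0.22 sec

S = Σ Sᵢ = 160.0 sq m.
Absorption A = 90.2×0.75 + 5.8×0.12 + 32×0.02 + 32×0.05 = 70.586 sabins.
ᾱ = 70.586 / 160.0 = 0.4412.
−S·ln(1−ᾱ) = −160.0 × ln(1 − 0.4412) = 93.114.
V = 8 × 4 × 4 = 128 m³.
T = 0.161·V/[−S·ln(1−ᾱ)] = 0.161·128/93.114 = 0.22 s.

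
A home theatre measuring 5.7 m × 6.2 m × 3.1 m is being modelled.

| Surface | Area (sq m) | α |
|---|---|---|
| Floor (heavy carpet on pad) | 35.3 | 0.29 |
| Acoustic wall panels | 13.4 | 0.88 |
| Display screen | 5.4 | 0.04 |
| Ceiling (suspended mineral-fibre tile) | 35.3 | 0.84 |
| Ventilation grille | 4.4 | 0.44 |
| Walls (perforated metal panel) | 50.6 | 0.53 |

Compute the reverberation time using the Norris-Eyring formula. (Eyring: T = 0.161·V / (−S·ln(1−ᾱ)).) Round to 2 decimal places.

S = Σ Sᵢ = 144.4 sq m.
Absorption A = 35.3×0.29 + 13.4×0.88 + 5.4×0.04 + 35.3×0.84 + 4.4×0.44 + 50.6×0.53 = 80.651 sabins.
ᾱ = 80.651 / 144.4 = 0.5585.
Eyring denominator: −S ln(1−ᾱ) = 118.058.
V = 5.7 × 6.2 × 3.1 = 109.554 m³.
T = 0.161·V/[−S·ln(1−ᾱ)] = 0.161·109.554/118.058 = 0.15 s.

0.15 s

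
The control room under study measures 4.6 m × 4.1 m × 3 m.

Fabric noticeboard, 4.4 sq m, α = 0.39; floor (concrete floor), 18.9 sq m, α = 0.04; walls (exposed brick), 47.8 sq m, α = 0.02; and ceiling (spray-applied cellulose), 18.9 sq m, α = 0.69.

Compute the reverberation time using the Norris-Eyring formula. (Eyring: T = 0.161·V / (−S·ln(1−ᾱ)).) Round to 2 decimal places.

0.50 sec

Total surface area S = 4.4 + 18.9 + 47.8 + 18.9 = 90.0 sq m.
Absorption A = 4.4×0.39 + 18.9×0.04 + 47.8×0.02 + 18.9×0.69 = 16.469 sabins.
Mean coefficient ᾱ = A/S = 0.1830.
−S·ln(1−ᾱ) = −90.0 × ln(1 − 0.1830) = 18.190.
V = 4.6 × 4.1 × 3 = 56.58 m³.
T = 0.161·V/[−S·ln(1−ᾱ)] = 0.161·56.58/18.190 = 0.50 s.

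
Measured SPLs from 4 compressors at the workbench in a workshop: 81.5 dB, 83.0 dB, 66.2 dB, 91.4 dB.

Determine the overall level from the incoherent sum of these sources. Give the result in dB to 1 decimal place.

92.4 dB

Sum in the linear (power) domain: Σ 10^(Lᵢ/10) = 10^(81.5/10) + 10^(83.0/10) + 10^(66.2/10) + 10^(91.4/10) = 1.725e+09.
L_total = 10·log₁₀(1.725e+09) = 92.4 dB.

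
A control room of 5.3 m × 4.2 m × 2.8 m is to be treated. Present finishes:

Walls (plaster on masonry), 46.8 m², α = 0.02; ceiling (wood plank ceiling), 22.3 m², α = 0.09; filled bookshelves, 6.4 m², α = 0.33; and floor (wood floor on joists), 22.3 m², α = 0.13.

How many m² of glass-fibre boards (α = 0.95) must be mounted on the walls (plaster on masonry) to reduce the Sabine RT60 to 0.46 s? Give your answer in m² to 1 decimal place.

Summing Sᵢαᵢ: 0.936 + 2.007 + 2.112 + 2.899 → A₁ = 7.954 sabins.
V = 62.328 m³. Target absorption A₂ = 0.161 × 62.328 / 0.46 = 21.815 sabins.
Absorption to add: 21.815 − 7.954 = 13.861 sabins.
Each m² of panel replacing the walls (plaster on masonry) adds (0.95 − 0.02) = 0.93 sabins.
Area = ΔA/Δα = 13.861/0.93 = 14.9 m².

14.9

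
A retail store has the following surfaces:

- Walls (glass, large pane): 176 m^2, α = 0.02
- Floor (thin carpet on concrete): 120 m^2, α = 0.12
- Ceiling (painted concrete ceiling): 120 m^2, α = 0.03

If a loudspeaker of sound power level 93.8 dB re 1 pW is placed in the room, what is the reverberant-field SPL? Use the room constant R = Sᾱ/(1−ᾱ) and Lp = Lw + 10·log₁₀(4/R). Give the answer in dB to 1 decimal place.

Σ(Sᵢαᵢ) = 176·0.02 + 120·0.12 + 120·0.03 = 21.520; total area S = 416.0 m^2.
ᾱ = 21.520/416.0 = 0.0517; R = Sᾱ/(1−ᾱ) = 21.520/(1−0.0517) = 22.693 m^2.
Lp = 93.8 + 10·log₁₀(4/22.693) = 93.8 + (-7.54) = 86.3 dB.

86.3 dB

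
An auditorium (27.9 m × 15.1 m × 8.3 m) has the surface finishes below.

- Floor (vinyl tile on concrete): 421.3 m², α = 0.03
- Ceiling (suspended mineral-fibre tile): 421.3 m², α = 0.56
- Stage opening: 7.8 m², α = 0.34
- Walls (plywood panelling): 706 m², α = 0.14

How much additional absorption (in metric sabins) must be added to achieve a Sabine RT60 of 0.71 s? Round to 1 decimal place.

442.9 sabins

A₁ = Σ Sᵢαᵢ = 421.3·0.03 + 421.3·0.56 + 7.8·0.34 + 706·0.14 = 350.059 sabins.
V = 3496.707 m³. Required absorption A₂ = 0.161 × 3496.707 / 0.71 = 792.915 sabins.
Additional absorption ΔA = 792.915 − 350.059 = 442.9 sabins.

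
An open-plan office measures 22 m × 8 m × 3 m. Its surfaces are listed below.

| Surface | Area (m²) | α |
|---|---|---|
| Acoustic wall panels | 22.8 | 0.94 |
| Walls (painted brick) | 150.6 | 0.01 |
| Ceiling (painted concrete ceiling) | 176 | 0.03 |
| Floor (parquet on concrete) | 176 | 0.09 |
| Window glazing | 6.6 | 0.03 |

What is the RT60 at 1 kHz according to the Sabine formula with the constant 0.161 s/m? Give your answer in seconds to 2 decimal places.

1.92 s

Summing Sᵢαᵢ: 21.432 + 1.506 + 5.280 + 15.840 + 0.198 → A = 44.256 sabins.
Room volume: 528 m³.
Sabine: RT60 = 0.161 × 528 / 44.256 = 1.92 s.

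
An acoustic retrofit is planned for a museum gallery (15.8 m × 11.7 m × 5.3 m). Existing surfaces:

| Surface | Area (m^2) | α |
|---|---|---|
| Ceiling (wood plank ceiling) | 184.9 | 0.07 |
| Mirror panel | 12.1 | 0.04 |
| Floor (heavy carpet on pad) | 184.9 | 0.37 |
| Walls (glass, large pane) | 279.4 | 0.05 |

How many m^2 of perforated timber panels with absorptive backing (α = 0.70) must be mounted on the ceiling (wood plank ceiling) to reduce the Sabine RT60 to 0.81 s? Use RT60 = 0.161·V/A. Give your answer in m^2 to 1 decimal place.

157.0

Equivalent absorption area: A₁ = 184.9*0.07 + 12.1*0.04 + 184.9*0.37 + 279.4*0.05 = 95.810 m^2.
V = 979.758 m³. Target absorption A₂ = 0.161 × 979.758 / 0.81 = 194.742 sabins.
Absorption to add: 194.742 − 95.810 = 98.932 sabins.
Each m^2 of panel replacing the ceiling (wood plank ceiling) adds (0.70 − 0.07) = 0.63 sabins.
Area = ΔA/Δα = 98.932/0.63 = 157.0 m^2.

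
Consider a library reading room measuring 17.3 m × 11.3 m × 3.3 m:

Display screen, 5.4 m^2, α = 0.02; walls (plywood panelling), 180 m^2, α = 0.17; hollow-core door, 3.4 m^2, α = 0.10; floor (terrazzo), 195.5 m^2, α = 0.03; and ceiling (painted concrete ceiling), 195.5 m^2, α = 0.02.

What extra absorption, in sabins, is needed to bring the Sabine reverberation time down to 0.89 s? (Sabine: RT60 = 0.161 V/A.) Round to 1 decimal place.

75.9 sabins

Total absorption A₁ = 5.4*0.02 + 180*0.17 + 3.4*0.10 + 195.5*0.03 + 195.5*0.02
  = 0.108 + 30.600 + 0.340 + 5.865 + 3.910 = 40.823 m^2 sabins.
V = 645.117 m³. Required absorption A₂ = 0.161 × 645.117 / 0.89 = 116.701 sabins.
Additional absorption ΔA = 116.701 − 40.823 = 75.9 sabins.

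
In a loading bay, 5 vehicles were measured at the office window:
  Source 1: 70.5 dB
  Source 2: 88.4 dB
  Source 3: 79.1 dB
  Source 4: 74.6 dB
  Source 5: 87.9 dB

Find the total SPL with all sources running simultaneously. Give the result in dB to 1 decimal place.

91.6 dB

Sum in the linear (power) domain: Σ 10^(Lᵢ/10) = 10^(70.5/10) + 10^(88.4/10) + 10^(79.1/10) + 10^(74.6/10) + 10^(87.9/10) = 1.43e+09.
Back to dB: 10·log₁₀ Σ = 91.6 dB.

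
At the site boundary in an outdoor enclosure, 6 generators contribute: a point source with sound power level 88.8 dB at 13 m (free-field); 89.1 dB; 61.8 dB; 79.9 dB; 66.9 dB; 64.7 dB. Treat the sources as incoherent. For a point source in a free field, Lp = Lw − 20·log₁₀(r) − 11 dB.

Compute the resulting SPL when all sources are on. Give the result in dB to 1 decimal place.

89.6 dB

Source at 13 m: Lp = 88.8 − 20·log₁₀(13) − 11 = 55.5 dB.
Σ 10^(Lᵢ/10) = 9.203e+08.
L_total = 10·log₁₀(9.203e+08) = 89.6 dB.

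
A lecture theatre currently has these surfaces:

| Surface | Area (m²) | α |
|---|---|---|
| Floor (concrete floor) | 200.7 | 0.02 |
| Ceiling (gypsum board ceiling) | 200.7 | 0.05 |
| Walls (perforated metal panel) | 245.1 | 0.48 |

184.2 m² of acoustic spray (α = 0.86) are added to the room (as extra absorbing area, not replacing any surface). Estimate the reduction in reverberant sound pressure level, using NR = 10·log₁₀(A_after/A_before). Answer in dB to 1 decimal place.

A_before = Σ Sᵢαᵢ = 200.7×0.02 + 200.7×0.05 + 245.1×0.48 = 131.697 sabins.
Added absorption = 184.2 × 0.86 = 158.412 sabins.
A_after = 131.697 + 158.412 = 290.109 sabins.
Reduction = 10 log₁₀(A_after/A_before) = 10 log₁₀(2.2029) = 3.4 dB.

3.4 dB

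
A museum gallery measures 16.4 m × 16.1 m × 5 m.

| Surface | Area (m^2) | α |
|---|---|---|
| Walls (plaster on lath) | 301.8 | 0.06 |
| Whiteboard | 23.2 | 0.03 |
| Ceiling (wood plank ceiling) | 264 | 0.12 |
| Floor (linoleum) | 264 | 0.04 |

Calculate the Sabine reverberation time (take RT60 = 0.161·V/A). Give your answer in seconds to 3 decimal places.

3.482 sec

Total absorption A = 301.8*0.06 + 23.2*0.03 + 264*0.12 + 264*0.04
  = 18.108 + 0.696 + 31.680 + 10.560 = 61.044 m^2 sabins.
Volume V = 16.4 × 16.1 × 5 = 1320.2 m³.
T = 0.161 V/A = 0.161·1320.2/61.044 = 3.482 s.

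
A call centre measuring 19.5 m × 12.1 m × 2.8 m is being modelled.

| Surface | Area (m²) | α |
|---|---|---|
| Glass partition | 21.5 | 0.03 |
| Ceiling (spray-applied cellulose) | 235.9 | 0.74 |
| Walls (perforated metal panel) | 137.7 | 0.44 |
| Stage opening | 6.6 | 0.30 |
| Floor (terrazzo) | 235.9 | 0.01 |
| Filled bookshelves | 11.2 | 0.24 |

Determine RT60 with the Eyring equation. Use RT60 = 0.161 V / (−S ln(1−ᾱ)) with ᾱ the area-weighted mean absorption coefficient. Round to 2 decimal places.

0.35 s

S = Σ Sᵢ = 648.8 m².
Absorption A = 21.5·0.03 + 235.9·0.74 + 137.7·0.44 + 6.6·0.30 + 235.9·0.01 + 11.2·0.24 = 242.826 sabins.
Mean coefficient ᾱ = A/S = 0.3743.
−S·ln(1−ᾱ) = −648.8 × ln(1 − 0.3743) = 304.212.
V = 19.5 × 12.1 × 2.8 = 660.66 m³.
RT60 = 0.161 × 660.66 / 304.212 = 0.35 s.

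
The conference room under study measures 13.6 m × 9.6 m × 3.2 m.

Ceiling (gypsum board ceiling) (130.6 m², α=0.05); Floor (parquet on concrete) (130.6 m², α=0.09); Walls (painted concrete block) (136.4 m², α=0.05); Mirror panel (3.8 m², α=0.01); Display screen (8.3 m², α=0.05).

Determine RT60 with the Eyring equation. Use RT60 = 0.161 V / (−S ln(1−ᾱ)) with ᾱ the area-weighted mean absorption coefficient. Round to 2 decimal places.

Total surface area S = 130.6 + 130.6 + 136.4 + 3.8 + 8.3 = 409.7 m².
Σ(Sᵢαᵢ) = 130.6×0.05 + 130.6×0.09 + 136.4×0.05 + 3.8×0.01 + 8.3×0.05 = 25.557.
ᾱ = 25.557 / 409.7 = 0.0624.
−S·ln(1−ᾱ) = −409.7 × ln(1 − 0.0624) = 26.398.
V = 13.6 × 9.6 × 3.2 = 417.792 m³.
RT60 = 0.161 × 417.792 / 26.398 = 2.55 s.

2.55 s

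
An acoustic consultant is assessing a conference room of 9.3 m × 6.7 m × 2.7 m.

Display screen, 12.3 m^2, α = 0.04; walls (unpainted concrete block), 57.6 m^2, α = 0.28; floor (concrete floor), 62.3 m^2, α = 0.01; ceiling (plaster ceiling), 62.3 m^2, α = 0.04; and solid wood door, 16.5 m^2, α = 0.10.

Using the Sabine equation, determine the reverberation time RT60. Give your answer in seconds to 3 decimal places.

1.267 s

A = Σ Sᵢαᵢ = 12.3*0.04 + 57.6*0.28 + 62.3*0.01 + 62.3*0.04 + 16.5*0.10 = 21.385 sabins.
Volume V = 9.3 × 6.7 × 2.7 = 168.237 m³.
T = 0.161 V/A = 0.161·168.237/21.385 = 1.267 s.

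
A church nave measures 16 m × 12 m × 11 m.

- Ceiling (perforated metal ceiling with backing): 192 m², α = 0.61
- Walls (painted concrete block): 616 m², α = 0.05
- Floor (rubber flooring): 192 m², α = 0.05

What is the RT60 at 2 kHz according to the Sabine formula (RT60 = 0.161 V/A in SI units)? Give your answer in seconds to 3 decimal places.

Equivalent absorption area: A = 192×0.61 + 616×0.05 + 192×0.05 = 157.520 m².
Room volume: 2112 m³.
T = 0.161 V/A = 0.161·2112/157.520 = 2.159 s.

2.159 s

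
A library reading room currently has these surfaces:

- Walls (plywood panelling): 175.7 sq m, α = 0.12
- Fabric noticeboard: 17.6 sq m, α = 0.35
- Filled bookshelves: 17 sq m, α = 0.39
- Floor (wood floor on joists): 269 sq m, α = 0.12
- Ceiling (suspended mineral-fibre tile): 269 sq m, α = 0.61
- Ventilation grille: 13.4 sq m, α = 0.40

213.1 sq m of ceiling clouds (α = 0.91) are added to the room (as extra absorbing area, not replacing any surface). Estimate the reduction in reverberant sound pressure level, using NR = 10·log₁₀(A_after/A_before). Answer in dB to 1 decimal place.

2.6 dB

Equivalent absorption area: A_before = 175.7×0.12 + 17.6×0.35 + 17×0.39 + 269×0.12 + 269×0.61 + 13.4×0.40 = 235.604 sq m.
Treatment contributes 213.1·0.91 = 193.921 sabins.
New total A_after = 429.525 sabins.
NR = 10·log₁₀(429.525/235.604) = 2.6 dB.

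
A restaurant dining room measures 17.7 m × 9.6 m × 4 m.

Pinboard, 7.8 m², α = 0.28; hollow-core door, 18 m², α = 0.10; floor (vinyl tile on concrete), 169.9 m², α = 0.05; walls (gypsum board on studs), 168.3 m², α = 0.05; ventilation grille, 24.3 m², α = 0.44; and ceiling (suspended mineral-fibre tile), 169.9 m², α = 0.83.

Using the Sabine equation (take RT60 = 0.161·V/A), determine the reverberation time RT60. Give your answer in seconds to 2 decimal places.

0.63 s

Total absorption A = 7.8×0.28 + 18×0.10 + 169.9×0.05 + 168.3×0.05 + 24.3×0.44 + 169.9×0.83
  = 2.184 + 1.800 + 8.495 + 8.415 + 10.692 + 141.017 = 172.603 m² sabins.
Room volume: 679.68 m³.
T = 0.161 V/A = 0.161·679.68/172.603 = 0.63 s.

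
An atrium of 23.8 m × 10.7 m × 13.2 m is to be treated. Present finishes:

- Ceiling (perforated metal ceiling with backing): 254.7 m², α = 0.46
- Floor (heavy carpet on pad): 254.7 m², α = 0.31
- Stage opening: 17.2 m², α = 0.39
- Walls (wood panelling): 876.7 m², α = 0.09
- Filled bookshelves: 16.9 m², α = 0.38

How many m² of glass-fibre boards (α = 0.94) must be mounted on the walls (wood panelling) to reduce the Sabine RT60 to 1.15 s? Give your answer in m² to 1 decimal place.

214.7

Equivalent absorption area: A₁ = 254.7×0.46 + 254.7×0.31 + 17.2×0.39 + 876.7×0.09 + 16.9×0.38 = 288.152 m².
Required A₂ = 0.161·3361.512/1.15 = 470.612 sabins.
Absorption to add: 470.612 − 288.152 = 182.460 sabins.
Each m² of panel replacing the walls (wood panelling) adds (0.94 − 0.09) = 0.85 sabins.
Area = ΔA/Δα = 182.460/0.85 = 214.7 m².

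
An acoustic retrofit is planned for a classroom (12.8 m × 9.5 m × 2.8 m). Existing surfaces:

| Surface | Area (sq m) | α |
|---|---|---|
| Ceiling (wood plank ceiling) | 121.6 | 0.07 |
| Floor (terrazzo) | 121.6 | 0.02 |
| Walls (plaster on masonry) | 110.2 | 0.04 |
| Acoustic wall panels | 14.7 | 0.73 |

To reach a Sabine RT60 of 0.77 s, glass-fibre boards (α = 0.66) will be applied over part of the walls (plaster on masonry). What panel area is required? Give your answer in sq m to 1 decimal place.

72.8

A₁ = Σ Sᵢαᵢ = 121.6·0.07 + 121.6·0.02 + 110.2·0.04 + 14.7·0.73 = 26.083 sabins.
Required A₂ = 0.161·340.48/0.77 = 71.191 sabins.
ΔA needed = 71.191 − 26.083 = 45.108 sabins.
Each sq m of panel replacing the walls (plaster on masonry) adds (0.66 − 0.04) = 0.62 sabins.
Area = ΔA/Δα = 45.108/0.62 = 72.8 sq m.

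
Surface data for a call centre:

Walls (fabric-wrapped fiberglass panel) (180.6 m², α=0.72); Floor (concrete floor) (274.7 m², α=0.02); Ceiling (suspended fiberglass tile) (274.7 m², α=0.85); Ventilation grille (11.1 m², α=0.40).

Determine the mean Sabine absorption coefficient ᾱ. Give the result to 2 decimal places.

Total surface area S = 741.1 m².
Σ(Sᵢαᵢ) = 180.6·0.72 + 274.7·0.02 + 274.7·0.85 + 11.1·0.40 = 373.461.
ᾱ = A/S = 0.50.

0.50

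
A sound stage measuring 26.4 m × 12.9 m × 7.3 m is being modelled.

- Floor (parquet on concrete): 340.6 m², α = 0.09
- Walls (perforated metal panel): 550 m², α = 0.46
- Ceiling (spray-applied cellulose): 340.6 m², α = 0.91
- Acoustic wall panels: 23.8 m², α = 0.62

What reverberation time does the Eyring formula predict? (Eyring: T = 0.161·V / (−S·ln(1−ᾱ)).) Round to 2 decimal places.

0.48 sec

S = Σ Sᵢ = 1255.0 m².
Σ(Sᵢαᵢ) = 340.6·0.09 + 550·0.46 + 340.6·0.91 + 23.8·0.62 = 608.356.
Mean coefficient ᾱ = A/S = 0.4847.
−S·ln(1−ᾱ) = −1255.0 × ln(1 − 0.4847) = 832.073.
V = 26.4 × 12.9 × 7.3 = 2486.088 m³.
T = 0.161·V/[−S·ln(1−ᾱ)] = 0.161·2486.088/832.073 = 0.48 s.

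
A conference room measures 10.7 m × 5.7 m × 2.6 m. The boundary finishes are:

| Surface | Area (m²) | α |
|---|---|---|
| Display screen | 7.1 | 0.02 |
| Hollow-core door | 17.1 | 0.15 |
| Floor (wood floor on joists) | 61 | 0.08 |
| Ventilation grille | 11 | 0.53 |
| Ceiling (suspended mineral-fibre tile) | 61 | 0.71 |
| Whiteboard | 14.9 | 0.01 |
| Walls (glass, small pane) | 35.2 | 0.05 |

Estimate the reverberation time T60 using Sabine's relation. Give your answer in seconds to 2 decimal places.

Total absorption A = 7.1*0.02 + 17.1*0.15 + 61*0.08 + 11*0.53 + 61*0.71 + 14.9*0.01 + 35.2*0.05
  = 0.142 + 2.565 + 4.880 + 5.830 + 43.310 + 0.149 + 1.760 = 58.636 m² sabins.
Room volume: 158.574 m³.
T = 0.161 V/A = 0.161·158.574/58.636 = 0.44 s.

0.44 s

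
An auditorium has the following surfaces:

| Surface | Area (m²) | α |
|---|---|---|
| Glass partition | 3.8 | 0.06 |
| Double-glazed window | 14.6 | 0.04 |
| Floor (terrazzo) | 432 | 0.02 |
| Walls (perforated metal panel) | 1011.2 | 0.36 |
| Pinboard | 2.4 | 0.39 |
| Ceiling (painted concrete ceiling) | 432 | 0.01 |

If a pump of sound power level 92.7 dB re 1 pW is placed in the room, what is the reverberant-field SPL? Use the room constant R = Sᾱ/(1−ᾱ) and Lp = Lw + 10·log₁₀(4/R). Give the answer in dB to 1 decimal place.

A = 378.740 sabins; S = 1896.0 m².
ᾱ = 378.740/1896.0 = 0.1998; R = Sᾱ/(1−ᾱ) = 378.740/(1−0.1998) = 473.307 m².
Lp = Lw + 10 log₁₀(4/R) = 92.7 -20.73 = 72.0 dB.

72.0 dB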